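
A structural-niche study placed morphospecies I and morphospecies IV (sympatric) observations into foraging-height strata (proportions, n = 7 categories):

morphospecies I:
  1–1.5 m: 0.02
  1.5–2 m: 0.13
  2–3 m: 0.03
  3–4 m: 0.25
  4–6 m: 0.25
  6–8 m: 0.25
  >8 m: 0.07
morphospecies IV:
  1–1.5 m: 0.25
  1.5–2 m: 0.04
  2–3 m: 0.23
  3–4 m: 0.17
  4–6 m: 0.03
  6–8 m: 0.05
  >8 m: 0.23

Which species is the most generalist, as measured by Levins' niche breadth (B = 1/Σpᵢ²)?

Σp_Iᵢ² = 0.02² + 0.13² + 0.03² + 0.25² + 0.25² + 0.25² + 0.07² = 0.0004 + 0.0169 + 0.0009 + 0.0625 + 0.0625 + 0.0625 + 0.0049 = 0.2106
B_I = 1 / 0.2106 = 4.7483
Σp_IVᵢ² = 0.25² + 0.04² + 0.23² + 0.17² + 0.03² + 0.05² + 0.23² = 0.0625 + 0.0016 + 0.0529 + 0.0289 + 0.0009 + 0.0025 + 0.0529 = 0.2022
B_IV = 1 / 0.2022 = 4.9456
Highest B → broadest niche (most generalist): morphospecies IV (B = 4.95).

morphospecies IV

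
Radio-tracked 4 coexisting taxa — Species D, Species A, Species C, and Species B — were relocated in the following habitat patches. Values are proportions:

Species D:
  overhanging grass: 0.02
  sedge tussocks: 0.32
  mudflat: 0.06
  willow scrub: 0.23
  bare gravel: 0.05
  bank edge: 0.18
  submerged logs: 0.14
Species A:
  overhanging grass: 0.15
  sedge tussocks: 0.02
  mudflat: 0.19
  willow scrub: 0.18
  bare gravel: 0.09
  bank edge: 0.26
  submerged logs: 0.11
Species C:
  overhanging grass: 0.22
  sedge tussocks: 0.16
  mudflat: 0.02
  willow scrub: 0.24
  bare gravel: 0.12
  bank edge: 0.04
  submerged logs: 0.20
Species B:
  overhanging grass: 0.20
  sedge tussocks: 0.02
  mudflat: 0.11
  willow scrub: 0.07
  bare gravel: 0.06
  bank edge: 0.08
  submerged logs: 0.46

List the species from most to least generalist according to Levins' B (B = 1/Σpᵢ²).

Species A > Species C > Species D > Species B

Σp_Dᵢ² = 0.02² + 0.32² + 0.06² + 0.23² + 0.05² + 0.18² + 0.14² = 0.0004 + 0.1024 + 0.0036 + 0.0529 + 0.0025 + 0.0324 + 0.0196 = 0.2138
B_D = 1 / 0.2138 = 4.6773
Σp_Aᵢ² = 0.15² + 0.02² + 0.19² + 0.18² + 0.09² + 0.26² + 0.11² = 0.0225 + 0.0004 + 0.0361 + 0.0324 + 0.0081 + 0.0676 + 0.0121 = 0.1792
B_A = 1 / 0.1792 = 5.5804
Σp_Cᵢ² = 0.22² + 0.16² + 0.02² + 0.24² + 0.12² + 0.04² + 0.20² = 0.0484 + 0.0256 + 0.0004 + 0.0576 + 0.0144 + 0.0016 + 0.0400 = 0.1880
B_C = 1 / 0.1880 = 5.3191
Σp_Bᵢ² = 0.20² + 0.02² + 0.11² + 0.07² + 0.06² + 0.08² + 0.46² = 0.0400 + 0.0004 + 0.0121 + 0.0049 + 0.0036 + 0.0064 + 0.2116 = 0.2790
B_B = 1 / 0.2790 = 3.5842
Ranking by B (broadest → narrowest): Species A (5.58) > Species C (5.32) > Species D (4.68) > Species B (3.58)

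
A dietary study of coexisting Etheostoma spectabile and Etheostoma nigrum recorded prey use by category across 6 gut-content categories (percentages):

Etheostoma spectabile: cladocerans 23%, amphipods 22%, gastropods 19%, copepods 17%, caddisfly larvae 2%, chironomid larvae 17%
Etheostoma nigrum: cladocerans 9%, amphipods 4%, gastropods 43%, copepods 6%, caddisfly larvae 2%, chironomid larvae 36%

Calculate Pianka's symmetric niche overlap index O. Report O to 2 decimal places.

0.72

Convert percentages to proportions (divide by 100).
Σ p₁ᵢp₂ᵢ = 0.0207 + 0.0088 + 0.0817 + 0.0102 + 0.0004 + 0.0612 = 0.1830
Σp_1ᵢ² = 0.23² + 0.22² + 0.19² + 0.17² + 0.02² + 0.17² = 0.0529 + 0.0484 + 0.0361 + 0.0289 + 0.0004 + 0.0289 = 0.1956
Σp_2ᵢ² = 0.09² + 0.04² + 0.43² + 0.06² + 0.02² + 0.36² = 0.0081 + 0.0016 + 0.1849 + 0.0036 + 0.0004 + 0.1296 = 0.3282
O = 0.1830 / √(0.1956 × 0.3282) = 0.1830 / 0.25337 = 0.7223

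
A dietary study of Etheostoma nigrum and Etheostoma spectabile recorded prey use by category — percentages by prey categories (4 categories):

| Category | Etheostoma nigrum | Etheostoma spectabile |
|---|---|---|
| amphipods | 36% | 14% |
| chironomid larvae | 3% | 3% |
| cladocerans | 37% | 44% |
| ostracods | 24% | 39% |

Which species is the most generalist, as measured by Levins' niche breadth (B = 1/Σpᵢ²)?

Etheostoma nigrum

Convert percentages to proportions (divide by 100).
Σp_nigrᵢ² = 0.36² + 0.03² + 0.37² + 0.24² = 0.1296 + 0.0009 + 0.1369 + 0.0576 = 0.3250
B_nigr = 1 / 0.3250 = 3.0769
Σp_specᵢ² = 0.14² + 0.03² + 0.44² + 0.39² = 0.0196 + 0.0009 + 0.1936 + 0.1521 = 0.3662
B_spec = 1 / 0.3662 = 2.7307
Highest B → broadest niche (most generalist): Etheostoma nigrum (B = 3.08).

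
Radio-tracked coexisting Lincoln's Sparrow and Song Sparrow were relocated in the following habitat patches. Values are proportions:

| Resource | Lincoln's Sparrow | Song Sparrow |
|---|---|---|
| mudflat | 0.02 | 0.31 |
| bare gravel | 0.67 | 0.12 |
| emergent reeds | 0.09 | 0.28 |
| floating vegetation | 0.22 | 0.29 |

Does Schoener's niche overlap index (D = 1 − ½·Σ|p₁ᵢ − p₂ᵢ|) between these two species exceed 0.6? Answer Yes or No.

Σ|p₁ᵢ − p₂ᵢ| = 0.29 + 0.55 + 0.19 + 0.07 = 1.10
D = 1 − ½ × 1.10 = 1 − 0.550 = 0.4500
D = 0.4500 < 0.6 → No.

No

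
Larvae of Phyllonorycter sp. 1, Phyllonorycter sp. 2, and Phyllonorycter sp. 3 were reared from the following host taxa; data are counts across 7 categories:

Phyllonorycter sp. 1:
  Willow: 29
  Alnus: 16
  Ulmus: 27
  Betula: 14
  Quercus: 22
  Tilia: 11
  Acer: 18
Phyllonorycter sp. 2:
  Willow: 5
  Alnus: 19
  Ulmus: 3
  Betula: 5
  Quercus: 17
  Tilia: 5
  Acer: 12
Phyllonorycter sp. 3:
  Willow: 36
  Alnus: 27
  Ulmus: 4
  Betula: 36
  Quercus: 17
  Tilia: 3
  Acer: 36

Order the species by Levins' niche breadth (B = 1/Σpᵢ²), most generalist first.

Proportions for Phyllonorycter sp. 1 (n=137): 29/137=0.2117, 16/137=0.1168, 27/137=0.1971, 14/137=0.1022, 22/137=0.1606, 11/137=0.0803, 18/137=0.1314
Proportions for Phyllonorycter sp. 2 (n=66): 5/66=0.0758, 19/66=0.2879, 3/66=0.0455, 5/66=0.0758, 17/66=0.2576, 5/66=0.0758, 12/66=0.1818
Proportions for Phyllonorycter sp. 3 (n=159): 36/159=0.2264, 27/159=0.1698, 4/159=0.0252, 36/159=0.2264, 17/159=0.1069, 3/159=0.0189, 36/159=0.2264
Σp_1ᵢ² = 0.2117² + 0.1168² + 0.1971² + 0.1022² + 0.1606² + 0.0803² + 0.1314² = 0.044817 + 0.013642 + 0.038848 + 0.010445 + 0.025792 + 0.006448 + 0.017266 = 0.157258
B_1 = 1 / 0.157258 = 6.3590
Σp_2ᵢ² = 0.0758² + 0.2879² + 0.0455² + 0.0758² + 0.2576² + 0.0758² + 0.1818² = 0.005746 + 0.082886 + 0.002070 + 0.005746 + 0.066358 + 0.005746 + 0.033051 = 0.201603
B_2 = 1 / 0.201603 = 4.9602
Σp_3ᵢ² = 0.2264² + 0.1698² + 0.0252² + 0.2264² + 0.1069² + 0.0189² + 0.2264² = 0.051257 + 0.028832 + 0.000635 + 0.051257 + 0.011428 + 0.000357 + 0.051257 = 0.195023
B_3 = 1 / 0.195023 = 5.1276
Ranking by B (broadest → narrowest): Phyllonorycter sp. 1 (6.36) > Phyllonorycter sp. 3 (5.13) > Phyllonorycter sp. 2 (4.96)

Phyllonorycter sp. 1 > Phyllonorycter sp. 3 > Phyllonorycter sp. 2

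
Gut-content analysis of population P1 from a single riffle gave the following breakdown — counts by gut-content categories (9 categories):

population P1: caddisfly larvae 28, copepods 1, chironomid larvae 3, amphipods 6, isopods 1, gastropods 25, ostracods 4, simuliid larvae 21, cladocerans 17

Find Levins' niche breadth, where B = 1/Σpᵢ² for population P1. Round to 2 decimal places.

Proportions for population P1 (n=106): 28/106=0.2642, 1/106=0.0094, 3/106=0.0283, 6/106=0.0566, 1/106=0.0094, 25/106=0.2358, 4/106=0.0377, 21/106=0.1981, 17/106=0.1604
Σpᵢ² = 0.2642² + 0.0094² + 0.0283² + 0.0566² + 0.0094² + 0.2358² + 0.0377² + 0.1981² + 0.1604² = 0.069802 + 0.000088 + 0.000801 + 0.003204 + 0.000088 + 0.055602 + 0.001421 + 0.039244 + 0.025728 = 0.195978
B = 1 / 0.195978 = 5.1026

5.10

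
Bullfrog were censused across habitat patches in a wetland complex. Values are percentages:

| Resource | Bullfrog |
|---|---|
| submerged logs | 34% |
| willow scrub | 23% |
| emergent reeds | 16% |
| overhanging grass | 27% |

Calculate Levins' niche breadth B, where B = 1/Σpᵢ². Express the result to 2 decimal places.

Convert percentages to proportions (divide by 100).
Σpᵢ² = 0.34² + 0.23² + 0.16² + 0.27² = 0.1156 + 0.0529 + 0.0256 + 0.0729 = 0.2670
B = 1 / 0.2670 = 3.7453

3.75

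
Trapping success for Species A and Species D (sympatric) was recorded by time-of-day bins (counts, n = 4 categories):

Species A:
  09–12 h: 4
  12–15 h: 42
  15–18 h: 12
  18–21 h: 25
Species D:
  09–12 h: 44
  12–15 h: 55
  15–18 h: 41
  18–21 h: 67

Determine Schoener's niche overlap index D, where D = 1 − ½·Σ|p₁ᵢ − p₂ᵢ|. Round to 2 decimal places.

Proportions for Species A (n=83): 4/83=0.0482, 42/83=0.5060, 12/83=0.1446, 25/83=0.3012
Proportions for Species D (n=207): 44/207=0.2126, 55/207=0.2657, 41/207=0.1981, 67/207=0.3237
Σ|p₁ᵢ − p₂ᵢ| = 0.1644 + 0.2403 + 0.0535 + 0.0225 = 0.4807
D = 1 − ½ × 0.4807 = 1 − 0.24035 = 0.75965

0.76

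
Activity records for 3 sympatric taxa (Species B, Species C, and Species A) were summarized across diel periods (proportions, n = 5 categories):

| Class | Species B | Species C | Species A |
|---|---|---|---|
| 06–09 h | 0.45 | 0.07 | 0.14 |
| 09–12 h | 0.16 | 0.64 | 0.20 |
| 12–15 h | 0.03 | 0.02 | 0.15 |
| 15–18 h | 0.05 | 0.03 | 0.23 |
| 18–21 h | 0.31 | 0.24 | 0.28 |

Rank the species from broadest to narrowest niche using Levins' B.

Species A > Species B > Species C

Σp_Bᵢ² = 0.45² + 0.16² + 0.03² + 0.05² + 0.31² = 0.2025 + 0.0256 + 0.0009 + 0.0025 + 0.0961 = 0.3276
B_B = 1 / 0.3276 = 3.0525
Σp_Cᵢ² = 0.07² + 0.64² + 0.02² + 0.03² + 0.24² = 0.0049 + 0.4096 + 0.0004 + 0.0009 + 0.0576 = 0.4734
B_C = 1 / 0.4734 = 2.1124
Σp_Aᵢ² = 0.14² + 0.20² + 0.15² + 0.23² + 0.28² = 0.0196 + 0.0400 + 0.0225 + 0.0529 + 0.0784 = 0.2134
B_A = 1 / 0.2134 = 4.6860
Ranking by B (broadest → narrowest): Species A (4.69) > Species B (3.05) > Species C (2.11)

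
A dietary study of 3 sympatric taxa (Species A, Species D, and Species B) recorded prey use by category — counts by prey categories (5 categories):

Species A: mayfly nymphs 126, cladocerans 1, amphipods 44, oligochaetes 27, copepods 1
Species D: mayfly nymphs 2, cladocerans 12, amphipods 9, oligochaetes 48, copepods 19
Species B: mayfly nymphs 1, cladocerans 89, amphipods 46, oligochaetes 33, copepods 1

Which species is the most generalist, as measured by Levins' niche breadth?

Proportions for Species A (n=199): 126/199=0.6332, 1/199=0.0050, 44/199=0.2211, 27/199=0.1357, 1/199=0.0050
Proportions for Species D (n=90): 2/90=0.0222, 12/90=0.1333, 9/90=0.1000, 48/90=0.5333, 19/90=0.2111
Proportions for Species B (n=170): 1/170=0.0059, 89/170=0.5235, 46/170=0.2706, 33/170=0.1941, 1/170=0.0059
Σp_Aᵢ² = 0.6332² + 0.0050² + 0.2211² + 0.1357² + 0.0050² = 0.400942 + 0.000025 + 0.048885 + 0.018414 + 0.000025 = 0.468291
B_A = 1 / 0.468291 = 2.1354
Σp_Dᵢ² = 0.0222² + 0.1333² + 0.1000² + 0.5333² + 0.2111² = 0.000493 + 0.017769 + 0.010000 + 0.284409 + 0.044563 = 0.357234
B_D = 1 / 0.357234 = 2.7993
Σp_Bᵢ² = 0.0059² + 0.5235² + 0.2706² + 0.1941² + 0.0059² = 0.000035 + 0.274052 + 0.073224 + 0.037675 + 0.000035 = 0.385021
B_B = 1 / 0.385021 = 2.5973
Highest B → broadest niche (most generalist): Species D (B = 2.80).

Species D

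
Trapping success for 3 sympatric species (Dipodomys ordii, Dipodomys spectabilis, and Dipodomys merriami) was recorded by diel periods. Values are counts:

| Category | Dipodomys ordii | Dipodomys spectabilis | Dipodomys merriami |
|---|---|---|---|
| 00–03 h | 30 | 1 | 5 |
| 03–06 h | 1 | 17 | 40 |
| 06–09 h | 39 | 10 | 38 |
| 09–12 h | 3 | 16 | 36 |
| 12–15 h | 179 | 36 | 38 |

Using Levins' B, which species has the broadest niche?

Dipodomys merriami

Proportions for Dipodomys ordii (n=252): 30/252=0.1190, 1/252=0.0040, 39/252=0.1548, 3/252=0.0119, 179/252=0.7103
Proportions for Dipodomys spectabilis (n=80): 1/80=0.0125, 17/80=0.2125, 10/80=0.1250, 16/80=0.2000, 36/80=0.4500
Proportions for Dipodomys merriami (n=157): 5/157=0.0318, 40/157=0.2548, 38/157=0.2420, 36/157=0.2293, 38/157=0.2420
Σp_ordiᵢ² = 0.1190² + 0.0040² + 0.1548² + 0.0119² + 0.7103² = 0.014161 + 0.000016 + 0.023963 + 0.000142 + 0.504526 = 0.542808
B_ordi = 1 / 0.542808 = 1.8423
Σp_specᵢ² = 0.0125² + 0.2125² + 0.1250² + 0.2000² + 0.4500² = 0.000156 + 0.045156 + 0.015625 + 0.040000 + 0.202500 = 0.303437
B_spec = 1 / 0.303437 = 3.2956
Σp_merrᵢ² = 0.0318² + 0.2548² + 0.2420² + 0.2293² + 0.2420² = 0.001011 + 0.064923 + 0.058564 + 0.052578 + 0.058564 = 0.235640
B_merr = 1 / 0.235640 = 4.2438
Highest B → broadest niche (most generalist): Dipodomys merriami (B = 4.24).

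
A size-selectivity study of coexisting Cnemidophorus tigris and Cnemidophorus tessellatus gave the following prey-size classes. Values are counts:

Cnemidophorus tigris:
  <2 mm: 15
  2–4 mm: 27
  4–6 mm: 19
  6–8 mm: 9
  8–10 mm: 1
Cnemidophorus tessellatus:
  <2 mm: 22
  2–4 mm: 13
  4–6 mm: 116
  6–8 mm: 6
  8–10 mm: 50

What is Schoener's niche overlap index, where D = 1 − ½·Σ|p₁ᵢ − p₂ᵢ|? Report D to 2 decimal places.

Proportions for Cnemidophorus tigris (n=71): 15/71=0.2113, 27/71=0.3803, 19/71=0.2676, 9/71=0.1268, 1/71=0.0141
Proportions for Cnemidophorus tessellatus (n=207): 22/207=0.1063, 13/207=0.0628, 116/207=0.5604, 6/207=0.0290, 50/207=0.2415
Σ|p₁ᵢ − p₂ᵢ| = 0.1050 + 0.3175 + 0.2928 + 0.0978 + 0.2274 = 1.0405
D = 1 − ½ × 1.0405 = 1 − 0.52025 = 0.47975

0.48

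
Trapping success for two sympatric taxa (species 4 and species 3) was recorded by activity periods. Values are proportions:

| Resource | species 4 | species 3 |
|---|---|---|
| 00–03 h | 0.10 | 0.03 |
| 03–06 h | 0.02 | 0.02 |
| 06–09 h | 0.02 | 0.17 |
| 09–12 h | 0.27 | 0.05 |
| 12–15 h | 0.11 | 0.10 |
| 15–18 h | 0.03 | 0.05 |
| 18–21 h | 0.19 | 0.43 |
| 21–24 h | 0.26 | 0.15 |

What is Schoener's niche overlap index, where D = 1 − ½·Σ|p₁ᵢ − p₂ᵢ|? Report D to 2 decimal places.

0.59

Σ|p₁ᵢ − p₂ᵢ| = 0.07 + 0.00 + 0.15 + 0.22 + 0.01 + 0.02 + 0.24 + 0.11 = 0.82
D = 1 − ½ × 0.82 = 1 − 0.410 = 0.5900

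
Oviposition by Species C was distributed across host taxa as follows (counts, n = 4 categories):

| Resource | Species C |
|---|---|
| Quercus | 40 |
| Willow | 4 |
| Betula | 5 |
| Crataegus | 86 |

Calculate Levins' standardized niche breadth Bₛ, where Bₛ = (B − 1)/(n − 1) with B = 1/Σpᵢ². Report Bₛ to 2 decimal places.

Proportions for Species C (n=135): 40/135=0.2963, 4/135=0.0296, 5/135=0.0370, 86/135=0.6370
Σpᵢ² = 0.2963² + 0.0296² + 0.0370² + 0.6370² = 0.087794 + 0.000876 + 0.001369 + 0.405769 = 0.495808
B = 1 / 0.495808 = 2.0169
Bₛ = (B − 1)/(n − 1) = (2.0169 − 1)/(4 − 1) = 1.0169/3 = 0.3390

0.34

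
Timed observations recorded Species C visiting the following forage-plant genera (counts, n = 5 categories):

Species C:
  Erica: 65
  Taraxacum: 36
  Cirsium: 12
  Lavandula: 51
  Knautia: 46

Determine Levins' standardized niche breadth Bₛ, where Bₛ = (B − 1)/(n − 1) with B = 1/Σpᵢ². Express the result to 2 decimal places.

0.81

Proportions for Species C (n=210): 65/210=0.3095, 36/210=0.1714, 12/210=0.0571, 51/210=0.2429, 46/210=0.2190
Σpᵢ² = 0.3095² + 0.1714² + 0.0571² + 0.2429² + 0.2190² = 0.095790 + 0.029378 + 0.003260 + 0.059000 + 0.047961 = 0.235389
B = 1 / 0.235389 = 4.2483
Bₛ = (B − 1)/(n − 1) = (4.2483 − 1)/(5 − 1) = 3.2483/4 = 0.8121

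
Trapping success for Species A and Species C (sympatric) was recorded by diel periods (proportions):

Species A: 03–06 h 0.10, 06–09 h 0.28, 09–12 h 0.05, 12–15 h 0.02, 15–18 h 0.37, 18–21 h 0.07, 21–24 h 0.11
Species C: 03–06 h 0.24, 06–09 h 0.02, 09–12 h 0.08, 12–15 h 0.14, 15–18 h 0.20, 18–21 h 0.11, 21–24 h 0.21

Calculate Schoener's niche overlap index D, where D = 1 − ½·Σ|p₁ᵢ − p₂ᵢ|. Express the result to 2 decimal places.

0.57

Σ|p₁ᵢ − p₂ᵢ| = 0.14 + 0.26 + 0.03 + 0.12 + 0.17 + 0.04 + 0.10 = 0.86
D = 1 − ½ × 0.86 = 1 − 0.430 = 0.5700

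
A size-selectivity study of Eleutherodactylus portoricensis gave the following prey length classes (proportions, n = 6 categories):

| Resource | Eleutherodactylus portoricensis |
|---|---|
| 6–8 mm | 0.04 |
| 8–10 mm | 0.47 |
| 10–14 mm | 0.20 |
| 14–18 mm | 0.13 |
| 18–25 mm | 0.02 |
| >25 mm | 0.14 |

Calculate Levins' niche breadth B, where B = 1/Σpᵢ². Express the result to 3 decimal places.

Σpᵢ² = 0.04² + 0.47² + 0.20² + 0.13² + 0.02² + 0.14² = 0.0016 + 0.2209 + 0.0400 + 0.0169 + 0.0004 + 0.0196 = 0.2994
B = 1 / 0.2994 = 3.34001

3.340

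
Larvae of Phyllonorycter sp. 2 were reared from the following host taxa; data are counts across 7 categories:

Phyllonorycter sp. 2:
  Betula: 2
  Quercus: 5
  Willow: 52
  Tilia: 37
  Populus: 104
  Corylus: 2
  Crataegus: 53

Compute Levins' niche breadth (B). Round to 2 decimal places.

3.67

Proportions for Phyllonorycter sp. 2 (n=255): 2/255=0.0078, 5/255=0.0196, 52/255=0.2039, 37/255=0.1451, 104/255=0.4078, 2/255=0.0078, 53/255=0.2078
Σpᵢ² = 0.0078² + 0.0196² + 0.2039² + 0.1451² + 0.4078² + 0.0078² + 0.2078² = 0.000061 + 0.000384 + 0.041575 + 0.021054 + 0.166301 + 0.000061 + 0.043181 = 0.272617
B = 1 / 0.272617 = 3.6681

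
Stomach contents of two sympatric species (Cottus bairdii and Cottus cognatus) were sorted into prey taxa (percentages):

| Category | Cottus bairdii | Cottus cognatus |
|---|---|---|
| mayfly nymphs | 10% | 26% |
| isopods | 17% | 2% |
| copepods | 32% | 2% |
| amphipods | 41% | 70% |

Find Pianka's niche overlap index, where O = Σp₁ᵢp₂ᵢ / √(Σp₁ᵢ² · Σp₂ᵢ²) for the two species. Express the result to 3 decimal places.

0.777

Convert percentages to proportions (divide by 100).
Σ p₁ᵢp₂ᵢ = 0.0260 + 0.0034 + 0.0064 + 0.2870 = 0.3228
Σp_1ᵢ² = 0.10² + 0.17² + 0.32² + 0.41² = 0.0100 + 0.0289 + 0.1024 + 0.1681 = 0.3094
Σp_2ᵢ² = 0.26² + 0.02² + 0.02² + 0.70² = 0.0676 + 0.0004 + 0.0004 + 0.4900 = 0.5584
O = 0.3228 / √(0.3094 × 0.5584) = 0.3228 / 0.415655 = 0.77661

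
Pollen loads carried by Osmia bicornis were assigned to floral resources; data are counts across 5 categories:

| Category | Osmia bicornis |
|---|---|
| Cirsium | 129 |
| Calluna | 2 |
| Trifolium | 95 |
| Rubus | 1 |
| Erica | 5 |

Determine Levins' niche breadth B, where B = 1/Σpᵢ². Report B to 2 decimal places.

2.09

Proportions for Osmia bicornis (n=232): 129/232=0.5560, 2/232=0.0086, 95/232=0.4095, 1/232=0.0043, 5/232=0.0216
Σpᵢ² = 0.5560² + 0.0086² + 0.4095² + 0.0043² + 0.0216² = 0.309136 + 0.000074 + 0.167690 + 0.000018 + 0.000467 = 0.477385
B = 1 / 0.477385 = 2.0947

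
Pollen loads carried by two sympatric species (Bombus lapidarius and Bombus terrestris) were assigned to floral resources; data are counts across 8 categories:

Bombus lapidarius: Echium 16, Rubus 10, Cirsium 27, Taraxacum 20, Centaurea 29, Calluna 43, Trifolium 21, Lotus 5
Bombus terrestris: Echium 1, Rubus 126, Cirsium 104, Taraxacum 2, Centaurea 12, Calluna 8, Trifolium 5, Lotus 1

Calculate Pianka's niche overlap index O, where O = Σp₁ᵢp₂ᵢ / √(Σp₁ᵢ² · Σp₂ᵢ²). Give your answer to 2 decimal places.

Proportions for Bombus lapidarius (n=171): 16/171=0.0936, 10/171=0.0585, 27/171=0.1579, 20/171=0.1170, 29/171=0.1696, 43/171=0.2515, 21/171=0.1228, 5/171=0.0292
Proportions for Bombus terrestris (n=259): 1/259=0.0039, 126/259=0.4865, 104/259=0.4015, 2/259=0.0077, 12/259=0.0463, 8/259=0.0309, 5/259=0.0193, 1/259=0.0039
Σ p₁ᵢp₂ᵢ = 0.000365 + 0.028460 + 0.063397 + 0.000901 + 0.007852 + 0.007771 + 0.002370 + 0.000114 = 0.111230
Σp_1ᵢ² = 0.0936² + 0.0585² + 0.1579² + 0.1170² + 0.1696² + 0.2515² + 0.1228² + 0.0292² = 0.008761 + 0.003422 + 0.024932 + 0.013689 + 0.028764 + 0.063252 + 0.015080 + 0.000853 = 0.158753
Σp_2ᵢ² = 0.0039² + 0.4865² + 0.4015² + 0.0077² + 0.0463² + 0.0309² + 0.0193² + 0.0039² = 0.000015 + 0.236682 + 0.161202 + 0.000059 + 0.002144 + 0.000955 + 0.000372 + 0.000015 = 0.401444
O = 0.111230 / √(0.158753 × 0.401444) = 0.111230 / 0.2524489 = 0.4406

0.44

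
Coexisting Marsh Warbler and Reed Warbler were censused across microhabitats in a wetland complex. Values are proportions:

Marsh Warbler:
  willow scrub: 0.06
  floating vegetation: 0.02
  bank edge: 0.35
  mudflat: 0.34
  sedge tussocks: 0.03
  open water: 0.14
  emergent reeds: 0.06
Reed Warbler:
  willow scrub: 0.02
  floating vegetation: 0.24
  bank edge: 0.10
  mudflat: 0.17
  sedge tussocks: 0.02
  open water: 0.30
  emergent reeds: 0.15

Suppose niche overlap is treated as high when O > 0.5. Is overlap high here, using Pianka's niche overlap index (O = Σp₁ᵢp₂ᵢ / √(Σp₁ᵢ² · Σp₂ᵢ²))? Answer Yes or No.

Yes

Σ p₁ᵢp₂ᵢ = 0.0012 + 0.0048 + 0.0350 + 0.0578 + 0.0006 + 0.0420 + 0.0090 = 0.1504
Σp_1ᵢ² = 0.06² + 0.02² + 0.35² + 0.34² + 0.03² + 0.14² + 0.06² = 0.0036 + 0.0004 + 0.1225 + 0.1156 + 0.0009 + 0.0196 + 0.0036 = 0.2662
Σp_2ᵢ² = 0.02² + 0.24² + 0.10² + 0.17² + 0.02² + 0.30² + 0.15² = 0.0004 + 0.0576 + 0.0100 + 0.0289 + 0.0004 + 0.0900 + 0.0225 = 0.2098
O = 0.1504 / √(0.2662 × 0.2098) = 0.1504 / 0.23632 = 0.6364
O = 0.6364 > 0.5 → Yes.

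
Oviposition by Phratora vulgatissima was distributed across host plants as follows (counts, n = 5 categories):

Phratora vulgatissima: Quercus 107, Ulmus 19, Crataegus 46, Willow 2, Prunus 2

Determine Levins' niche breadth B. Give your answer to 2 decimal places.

Proportions for Phratora vulgatissima (n=176): 107/176=0.6080, 19/176=0.1080, 46/176=0.2614, 2/176=0.0114, 2/176=0.0114
Σpᵢ² = 0.6080² + 0.1080² + 0.2614² + 0.0114² + 0.0114² = 0.369664 + 0.011664 + 0.068330 + 0.000130 + 0.000130 = 0.449918
B = 1 / 0.449918 = 2.2226

2.22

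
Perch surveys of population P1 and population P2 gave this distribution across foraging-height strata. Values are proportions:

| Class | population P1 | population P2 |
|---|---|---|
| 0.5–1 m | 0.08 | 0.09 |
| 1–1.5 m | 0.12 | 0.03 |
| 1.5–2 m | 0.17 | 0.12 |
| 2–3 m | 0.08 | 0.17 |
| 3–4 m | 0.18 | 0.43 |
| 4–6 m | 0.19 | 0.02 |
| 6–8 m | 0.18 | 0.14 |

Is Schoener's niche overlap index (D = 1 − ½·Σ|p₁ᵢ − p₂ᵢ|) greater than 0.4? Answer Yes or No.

Σ|p₁ᵢ − p₂ᵢ| = 0.01 + 0.09 + 0.05 + 0.09 + 0.25 + 0.17 + 0.04 = 0.70
D = 1 − ½ × 0.70 = 1 − 0.350 = 0.6500
D = 0.6500 > 0.4 → Yes.

Yes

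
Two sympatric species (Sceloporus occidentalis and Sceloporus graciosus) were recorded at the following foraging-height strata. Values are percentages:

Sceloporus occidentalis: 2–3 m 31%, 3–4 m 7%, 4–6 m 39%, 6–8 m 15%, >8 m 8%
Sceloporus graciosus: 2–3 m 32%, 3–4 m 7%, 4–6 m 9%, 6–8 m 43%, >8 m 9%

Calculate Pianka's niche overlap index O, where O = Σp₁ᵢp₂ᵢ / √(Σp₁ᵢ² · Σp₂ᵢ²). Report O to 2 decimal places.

0.72

Convert percentages to proportions (divide by 100).
Σ p₁ᵢp₂ᵢ = 0.0992 + 0.0049 + 0.0351 + 0.0645 + 0.0072 = 0.2109
Σp_1ᵢ² = 0.31² + 0.07² + 0.39² + 0.15² + 0.08² = 0.0961 + 0.0049 + 0.1521 + 0.0225 + 0.0064 = 0.2820
Σp_2ᵢ² = 0.32² + 0.07² + 0.09² + 0.43² + 0.09² = 0.1024 + 0.0049 + 0.0081 + 0.1849 + 0.0081 = 0.3084
O = 0.2109 / √(0.2820 × 0.3084) = 0.2109 / 0.29490 = 0.7152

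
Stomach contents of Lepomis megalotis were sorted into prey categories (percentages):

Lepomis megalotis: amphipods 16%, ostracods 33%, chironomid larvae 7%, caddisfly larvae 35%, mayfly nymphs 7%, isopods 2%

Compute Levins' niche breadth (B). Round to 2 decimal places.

Convert percentages to proportions (divide by 100).
Σpᵢ² = 0.16² + 0.33² + 0.07² + 0.35² + 0.07² + 0.02² = 0.0256 + 0.1089 + 0.0049 + 0.1225 + 0.0049 + 0.0004 = 0.2672
B = 1 / 0.2672 = 3.7425

3.74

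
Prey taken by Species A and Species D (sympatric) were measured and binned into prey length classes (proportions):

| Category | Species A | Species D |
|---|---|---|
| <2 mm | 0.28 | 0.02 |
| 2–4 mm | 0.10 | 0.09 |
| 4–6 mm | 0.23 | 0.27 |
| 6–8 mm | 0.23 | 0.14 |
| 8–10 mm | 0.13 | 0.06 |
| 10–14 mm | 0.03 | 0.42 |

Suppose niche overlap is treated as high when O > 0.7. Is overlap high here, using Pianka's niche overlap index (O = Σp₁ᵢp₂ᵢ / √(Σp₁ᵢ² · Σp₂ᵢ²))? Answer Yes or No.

No

Σ p₁ᵢp₂ᵢ = 0.0056 + 0.0090 + 0.0621 + 0.0322 + 0.0078 + 0.0126 = 0.1293
Σp_1ᵢ² = 0.28² + 0.10² + 0.23² + 0.23² + 0.13² + 0.03² = 0.0784 + 0.0100 + 0.0529 + 0.0529 + 0.0169 + 0.0009 = 0.2120
Σp_2ᵢ² = 0.02² + 0.09² + 0.27² + 0.14² + 0.06² + 0.42² = 0.0004 + 0.0081 + 0.0729 + 0.0196 + 0.0036 + 0.1764 = 0.2810
O = 0.1293 / √(0.2120 × 0.2810) = 0.1293 / 0.24407 = 0.5298
O = 0.5298 < 0.7 → No.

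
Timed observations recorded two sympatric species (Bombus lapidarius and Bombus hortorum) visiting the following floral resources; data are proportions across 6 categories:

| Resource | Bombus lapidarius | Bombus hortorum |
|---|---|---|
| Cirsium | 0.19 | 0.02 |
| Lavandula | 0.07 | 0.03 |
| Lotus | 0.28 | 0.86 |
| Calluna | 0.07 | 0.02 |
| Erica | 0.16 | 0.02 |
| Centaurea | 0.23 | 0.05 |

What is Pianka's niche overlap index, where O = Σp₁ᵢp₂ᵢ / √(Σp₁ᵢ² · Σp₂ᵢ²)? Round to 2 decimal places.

0.68

Σ p₁ᵢp₂ᵢ = 0.0038 + 0.0021 + 0.2408 + 0.0014 + 0.0032 + 0.0115 = 0.2628
Σp_1ᵢ² = 0.19² + 0.07² + 0.28² + 0.07² + 0.16² + 0.23² = 0.0361 + 0.0049 + 0.0784 + 0.0049 + 0.0256 + 0.0529 = 0.2028
Σp_2ᵢ² = 0.02² + 0.03² + 0.86² + 0.02² + 0.02² + 0.05² = 0.0004 + 0.0009 + 0.7396 + 0.0004 + 0.0004 + 0.0025 = 0.7442
O = 0.2628 / √(0.2028 × 0.7442) = 0.2628 / 0.38849 = 0.6765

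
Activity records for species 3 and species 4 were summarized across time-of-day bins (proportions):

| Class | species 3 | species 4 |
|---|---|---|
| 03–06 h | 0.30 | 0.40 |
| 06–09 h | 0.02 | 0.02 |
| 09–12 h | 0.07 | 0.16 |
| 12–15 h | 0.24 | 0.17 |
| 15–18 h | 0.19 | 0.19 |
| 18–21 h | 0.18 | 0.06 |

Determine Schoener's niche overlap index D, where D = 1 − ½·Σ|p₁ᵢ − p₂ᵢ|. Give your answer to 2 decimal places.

0.81

Σ|p₁ᵢ − p₂ᵢ| = 0.10 + 0.00 + 0.09 + 0.07 + 0.00 + 0.12 = 0.38
D = 1 − ½ × 0.38 = 1 − 0.190 = 0.8100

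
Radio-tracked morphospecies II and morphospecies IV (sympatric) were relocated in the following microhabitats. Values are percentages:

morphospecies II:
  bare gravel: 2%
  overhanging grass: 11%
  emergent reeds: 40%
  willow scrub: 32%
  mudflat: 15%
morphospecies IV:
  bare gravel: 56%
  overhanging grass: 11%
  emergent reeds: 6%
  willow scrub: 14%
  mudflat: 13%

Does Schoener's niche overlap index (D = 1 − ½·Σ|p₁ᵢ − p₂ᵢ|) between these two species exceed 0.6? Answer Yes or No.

Convert percentages to proportions (divide by 100).
Σ|p₁ᵢ − p₂ᵢ| = 0.54 + 0.00 + 0.34 + 0.18 + 0.02 = 1.08
D = 1 − ½ × 1.08 = 1 − 0.540 = 0.4600
D = 0.4600 < 0.6 → No.

No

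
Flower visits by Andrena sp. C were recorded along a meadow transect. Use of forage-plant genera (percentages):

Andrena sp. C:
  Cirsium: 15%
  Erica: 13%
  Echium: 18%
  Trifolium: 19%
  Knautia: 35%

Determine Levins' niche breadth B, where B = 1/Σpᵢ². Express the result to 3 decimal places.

Convert percentages to proportions (divide by 100).
Σpᵢ² = 0.15² + 0.13² + 0.18² + 0.19² + 0.35² = 0.0225 + 0.0169 + 0.0324 + 0.0361 + 0.1225 = 0.2304
B = 1 / 0.2304 = 4.34028

4.340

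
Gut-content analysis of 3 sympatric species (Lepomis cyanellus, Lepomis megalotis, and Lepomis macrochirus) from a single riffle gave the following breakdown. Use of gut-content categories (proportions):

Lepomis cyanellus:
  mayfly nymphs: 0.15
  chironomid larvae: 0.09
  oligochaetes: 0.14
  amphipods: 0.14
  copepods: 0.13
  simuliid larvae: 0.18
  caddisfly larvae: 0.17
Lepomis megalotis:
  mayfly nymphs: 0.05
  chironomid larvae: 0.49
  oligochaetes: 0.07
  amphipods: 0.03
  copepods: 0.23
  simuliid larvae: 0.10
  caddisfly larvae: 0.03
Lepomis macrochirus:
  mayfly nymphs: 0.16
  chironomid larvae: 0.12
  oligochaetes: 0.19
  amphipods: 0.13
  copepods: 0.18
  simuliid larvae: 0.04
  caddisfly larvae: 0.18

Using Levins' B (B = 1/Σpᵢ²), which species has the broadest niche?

Σp_cyanᵢ² = 0.15² + 0.09² + 0.14² + 0.14² + 0.13² + 0.18² + 0.17² = 0.0225 + 0.0081 + 0.0196 + 0.0196 + 0.0169 + 0.0324 + 0.0289 = 0.1480
B_cyan = 1 / 0.1480 = 6.7568
Σp_megaᵢ² = 0.05² + 0.49² + 0.07² + 0.03² + 0.23² + 0.10² + 0.03² = 0.0025 + 0.2401 + 0.0049 + 0.0009 + 0.0529 + 0.0100 + 0.0009 = 0.3122
B_mega = 1 / 0.3122 = 3.2031
Σp_macrᵢ² = 0.16² + 0.12² + 0.19² + 0.13² + 0.18² + 0.04² + 0.18² = 0.0256 + 0.0144 + 0.0361 + 0.0169 + 0.0324 + 0.0016 + 0.0324 = 0.1594
B_macr = 1 / 0.1594 = 6.2735
Highest B → broadest niche (most generalist): Lepomis cyanellus (B = 6.76).

Lepomis cyanellus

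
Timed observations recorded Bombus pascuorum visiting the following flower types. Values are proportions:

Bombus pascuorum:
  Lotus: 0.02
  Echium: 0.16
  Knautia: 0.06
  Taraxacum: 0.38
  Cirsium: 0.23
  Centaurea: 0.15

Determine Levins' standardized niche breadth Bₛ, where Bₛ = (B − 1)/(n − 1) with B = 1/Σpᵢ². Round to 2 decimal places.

0.60

Σpᵢ² = 0.02² + 0.16² + 0.06² + 0.38² + 0.23² + 0.15² = 0.0004 + 0.0256 + 0.0036 + 0.1444 + 0.0529 + 0.0225 = 0.2494
B = 1 / 0.2494 = 4.0096
Bₛ = (B − 1)/(n − 1) = (4.0096 − 1)/(6 − 1) = 3.0096/5 = 0.6019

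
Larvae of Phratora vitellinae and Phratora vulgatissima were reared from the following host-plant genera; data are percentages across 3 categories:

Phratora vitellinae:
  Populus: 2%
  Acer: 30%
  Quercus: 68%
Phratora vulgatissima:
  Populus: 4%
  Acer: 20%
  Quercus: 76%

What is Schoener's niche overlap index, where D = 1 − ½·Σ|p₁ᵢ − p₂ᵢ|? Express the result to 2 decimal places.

0.90

Convert percentages to proportions (divide by 100).
Σ|p₁ᵢ − p₂ᵢ| = 0.02 + 0.10 + 0.08 = 0.20
D = 1 − ½ × 0.20 = 1 − 0.100 = 0.9000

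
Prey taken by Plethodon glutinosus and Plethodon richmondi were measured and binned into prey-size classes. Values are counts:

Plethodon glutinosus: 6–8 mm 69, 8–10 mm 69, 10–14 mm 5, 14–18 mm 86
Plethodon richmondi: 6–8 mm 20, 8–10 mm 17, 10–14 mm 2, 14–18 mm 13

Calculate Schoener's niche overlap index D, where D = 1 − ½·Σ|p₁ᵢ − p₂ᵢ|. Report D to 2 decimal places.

0.87

Proportions for Plethodon glutinosus (n=229): 69/229=0.3013, 69/229=0.3013, 5/229=0.0218, 86/229=0.3755
Proportions for Plethodon richmondi (n=52): 20/52=0.3846, 17/52=0.3269, 2/52=0.0385, 13/52=0.2500
Σ|p₁ᵢ − p₂ᵢ| = 0.0833 + 0.0256 + 0.0167 + 0.1255 = 0.2511
D = 1 − ½ × 0.2511 = 1 − 0.12555 = 0.87445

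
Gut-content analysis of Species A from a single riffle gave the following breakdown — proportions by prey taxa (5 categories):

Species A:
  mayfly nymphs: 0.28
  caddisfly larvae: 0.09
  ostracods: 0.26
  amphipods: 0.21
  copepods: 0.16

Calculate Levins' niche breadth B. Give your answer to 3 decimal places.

4.468

Σpᵢ² = 0.28² + 0.09² + 0.26² + 0.21² + 0.16² = 0.0784 + 0.0081 + 0.0676 + 0.0441 + 0.0256 = 0.2238
B = 1 / 0.2238 = 4.46828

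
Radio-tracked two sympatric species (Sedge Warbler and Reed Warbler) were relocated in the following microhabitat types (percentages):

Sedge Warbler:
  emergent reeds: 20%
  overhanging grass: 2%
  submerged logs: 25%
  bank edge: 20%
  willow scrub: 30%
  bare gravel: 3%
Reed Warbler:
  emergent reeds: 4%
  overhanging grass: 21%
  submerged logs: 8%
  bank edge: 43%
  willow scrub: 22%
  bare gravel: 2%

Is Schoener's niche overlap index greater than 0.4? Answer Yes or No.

Yes

Convert percentages to proportions (divide by 100).
Σ|p₁ᵢ − p₂ᵢ| = 0.16 + 0.19 + 0.17 + 0.23 + 0.08 + 0.01 = 0.84
D = 1 − ½ × 0.84 = 1 − 0.420 = 0.5800
D = 0.5800 > 0.4 → Yes.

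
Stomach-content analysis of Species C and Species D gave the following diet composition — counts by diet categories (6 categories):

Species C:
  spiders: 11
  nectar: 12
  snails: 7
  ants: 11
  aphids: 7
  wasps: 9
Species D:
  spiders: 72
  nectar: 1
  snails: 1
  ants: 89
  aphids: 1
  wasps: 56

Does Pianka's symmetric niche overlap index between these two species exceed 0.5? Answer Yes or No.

Proportions for Species C (n=57): 11/57=0.1930, 12/57=0.2105, 7/57=0.1228, 11/57=0.1930, 7/57=0.1228, 9/57=0.1579
Proportions for Species D (n=220): 72/220=0.3273, 1/220=0.0045, 1/220=0.0045, 89/220=0.4045, 1/220=0.0045, 56/220=0.2545
Σ p₁ᵢp₂ᵢ = 0.063169 + 0.000947 + 0.000553 + 0.078069 + 0.000553 + 0.040186 = 0.183477
Σp_1ᵢ² = 0.1930² + 0.2105² + 0.1228² + 0.1930² + 0.1228² + 0.1579² = 0.037249 + 0.044310 + 0.015080 + 0.037249 + 0.015080 + 0.024932 = 0.173900
Σp_2ᵢ² = 0.3273² + 0.0045² + 0.0045² + 0.4045² + 0.0045² + 0.2545² = 0.107125 + 0.000020 + 0.000020 + 0.163620 + 0.000020 + 0.064770 = 0.335575
O = 0.183477 / √(0.173900 × 0.335575) = 0.183477 / 0.2415709 = 0.7595
O = 0.7595 > 0.5 → Yes.

Yes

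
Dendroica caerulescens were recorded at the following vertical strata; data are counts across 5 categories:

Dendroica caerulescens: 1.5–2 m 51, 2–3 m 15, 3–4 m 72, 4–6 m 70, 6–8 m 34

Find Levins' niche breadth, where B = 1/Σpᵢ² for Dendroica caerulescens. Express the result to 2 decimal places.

Proportions for Dendroica caerulescens (n=242): 51/242=0.2107, 15/242=0.0620, 72/242=0.2975, 70/242=0.2893, 34/242=0.1405
Σpᵢ² = 0.2107² + 0.0620² + 0.2975² + 0.2893² + 0.1405² = 0.044394 + 0.003844 + 0.088506 + 0.083694 + 0.019740 = 0.240178
B = 1 / 0.240178 = 4.1636

4.16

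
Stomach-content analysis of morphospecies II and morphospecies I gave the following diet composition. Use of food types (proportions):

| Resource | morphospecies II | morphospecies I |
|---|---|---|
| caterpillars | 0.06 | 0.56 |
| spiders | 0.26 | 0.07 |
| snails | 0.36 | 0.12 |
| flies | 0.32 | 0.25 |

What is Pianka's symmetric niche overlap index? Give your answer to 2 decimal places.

Σ p₁ᵢp₂ᵢ = 0.0336 + 0.0182 + 0.0432 + 0.0800 = 0.1750
Σp_1ᵢ² = 0.06² + 0.26² + 0.36² + 0.32² = 0.0036 + 0.0676 + 0.1296 + 0.1024 = 0.3032
Σp_2ᵢ² = 0.56² + 0.07² + 0.12² + 0.25² = 0.3136 + 0.0049 + 0.0144 + 0.0625 = 0.3954
O = 0.1750 / √(0.3032 × 0.3954) = 0.1750 / 0.34624 = 0.5054

0.51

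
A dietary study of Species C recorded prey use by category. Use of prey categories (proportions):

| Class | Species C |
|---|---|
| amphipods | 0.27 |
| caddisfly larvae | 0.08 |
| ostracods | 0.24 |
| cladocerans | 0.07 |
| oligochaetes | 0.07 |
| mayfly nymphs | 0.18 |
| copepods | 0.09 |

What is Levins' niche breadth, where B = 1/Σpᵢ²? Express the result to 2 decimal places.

Σpᵢ² = 0.27² + 0.08² + 0.24² + 0.07² + 0.07² + 0.18² + 0.09² = 0.0729 + 0.0064 + 0.0576 + 0.0049 + 0.0049 + 0.0324 + 0.0081 = 0.1872
B = 1 / 0.1872 = 5.3419

5.34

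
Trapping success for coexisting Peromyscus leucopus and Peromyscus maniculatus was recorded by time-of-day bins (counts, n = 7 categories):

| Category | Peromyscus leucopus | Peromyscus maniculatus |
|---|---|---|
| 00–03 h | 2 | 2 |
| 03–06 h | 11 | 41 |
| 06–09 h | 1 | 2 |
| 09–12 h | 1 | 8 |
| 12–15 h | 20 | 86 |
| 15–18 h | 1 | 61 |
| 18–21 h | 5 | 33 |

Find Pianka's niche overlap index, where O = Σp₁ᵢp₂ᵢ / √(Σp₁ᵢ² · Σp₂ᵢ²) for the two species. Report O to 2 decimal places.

Proportions for Peromyscus leucopus (n=41): 2/41=0.0488, 11/41=0.2683, 1/41=0.0244, 1/41=0.0244, 20/41=0.4878, 1/41=0.0244, 5/41=0.1220
Proportions for Peromyscus maniculatus (n=233): 2/233=0.0086, 41/233=0.1760, 2/233=0.0086, 8/233=0.0343, 86/233=0.3691, 61/233=0.2618, 33/233=0.1416
Σ p₁ᵢp₂ᵢ = 0.000420 + 0.047221 + 0.000210 + 0.000837 + 0.180047 + 0.006388 + 0.017275 = 0.252398
Σp_1ᵢ² = 0.0488² + 0.2683² + 0.0244² + 0.0244² + 0.4878² + 0.0244² + 0.1220² = 0.002381 + 0.071985 + 0.000595 + 0.000595 + 0.237949 + 0.000595 + 0.014884 = 0.328984
Σp_2ᵢ² = 0.0086² + 0.1760² + 0.0086² + 0.0343² + 0.3691² + 0.2618² + 0.1416² = 0.000074 + 0.030976 + 0.000074 + 0.001176 + 0.136235 + 0.068539 + 0.020051 = 0.257125
O = 0.252398 / √(0.328984 × 0.257125) = 0.252398 / 0.2908436 = 0.8678

0.87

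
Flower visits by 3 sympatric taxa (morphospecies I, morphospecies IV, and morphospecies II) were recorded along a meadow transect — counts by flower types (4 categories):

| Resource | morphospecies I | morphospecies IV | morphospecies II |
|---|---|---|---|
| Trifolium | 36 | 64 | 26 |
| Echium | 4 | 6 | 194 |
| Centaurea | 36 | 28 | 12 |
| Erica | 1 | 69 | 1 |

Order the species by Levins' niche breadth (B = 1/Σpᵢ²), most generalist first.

morphospecies IV > morphospecies I > morphospecies II

Proportions for morphospecies I (n=77): 36/77=0.4675, 4/77=0.0519, 36/77=0.4675, 1/77=0.0130
Proportions for morphospecies IV (n=167): 64/167=0.3832, 6/167=0.0359, 28/167=0.1677, 69/167=0.4132
Proportions for morphospecies II (n=233): 26/233=0.1116, 194/233=0.8326, 12/233=0.0515, 1/233=0.0043
Σp_Iᵢ² = 0.4675² + 0.0519² + 0.4675² + 0.0130² = 0.218556 + 0.002694 + 0.218556 + 0.000169 = 0.439975
B_I = 1 / 0.439975 = 2.2729
Σp_IVᵢ² = 0.3832² + 0.0359² + 0.1677² + 0.4132² = 0.146842 + 0.001289 + 0.028123 + 0.170734 = 0.346988
B_IV = 1 / 0.346988 = 2.8819
Σp_IIᵢ² = 0.1116² + 0.8326² + 0.0515² + 0.0043² = 0.012455 + 0.693223 + 0.002652 + 0.000018 = 0.708348
B_II = 1 / 0.708348 = 1.4117
Ranking by B (broadest → narrowest): morphospecies IV (2.88) > morphospecies I (2.27) > morphospecies II (1.41)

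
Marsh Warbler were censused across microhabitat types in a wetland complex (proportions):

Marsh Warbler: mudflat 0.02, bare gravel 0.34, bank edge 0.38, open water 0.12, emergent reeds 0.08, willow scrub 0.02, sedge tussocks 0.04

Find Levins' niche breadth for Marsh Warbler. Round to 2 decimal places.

3.53

Σpᵢ² = 0.02² + 0.34² + 0.38² + 0.12² + 0.08² + 0.02² + 0.04² = 0.0004 + 0.1156 + 0.1444 + 0.0144 + 0.0064 + 0.0004 + 0.0016 = 0.2832
B = 1 / 0.2832 = 3.5311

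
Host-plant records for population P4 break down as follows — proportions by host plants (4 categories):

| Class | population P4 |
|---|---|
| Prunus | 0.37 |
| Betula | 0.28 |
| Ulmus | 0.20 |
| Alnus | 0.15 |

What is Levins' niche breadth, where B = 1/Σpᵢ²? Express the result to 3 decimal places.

3.600

Σpᵢ² = 0.37² + 0.28² + 0.20² + 0.15² = 0.1369 + 0.0784 + 0.0400 + 0.0225 = 0.2778
B = 1 / 0.2778 = 3.59971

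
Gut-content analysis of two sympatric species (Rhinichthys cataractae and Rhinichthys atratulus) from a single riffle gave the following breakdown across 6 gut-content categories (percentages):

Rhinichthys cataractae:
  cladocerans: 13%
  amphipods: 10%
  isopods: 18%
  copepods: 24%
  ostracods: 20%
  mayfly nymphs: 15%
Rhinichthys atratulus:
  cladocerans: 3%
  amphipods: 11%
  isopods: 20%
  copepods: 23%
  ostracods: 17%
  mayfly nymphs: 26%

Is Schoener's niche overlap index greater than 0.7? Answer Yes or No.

Convert percentages to proportions (divide by 100).
Σ|p₁ᵢ − p₂ᵢ| = 0.10 + 0.01 + 0.02 + 0.01 + 0.03 + 0.11 = 0.28
D = 1 − ½ × 0.28 = 1 − 0.140 = 0.8600
D = 0.8600 > 0.7 → Yes.

Yes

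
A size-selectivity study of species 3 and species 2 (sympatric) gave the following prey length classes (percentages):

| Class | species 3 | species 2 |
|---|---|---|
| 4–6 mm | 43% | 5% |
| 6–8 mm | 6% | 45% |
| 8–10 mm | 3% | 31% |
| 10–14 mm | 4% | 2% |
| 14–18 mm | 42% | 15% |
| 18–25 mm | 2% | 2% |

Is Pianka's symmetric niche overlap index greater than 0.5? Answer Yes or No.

No

Convert percentages to proportions (divide by 100).
Σ p₁ᵢp₂ᵢ = 0.0215 + 0.0270 + 0.0093 + 0.0008 + 0.0630 + 0.0004 = 0.1220
Σp_1ᵢ² = 0.43² + 0.06² + 0.03² + 0.04² + 0.42² + 0.02² = 0.1849 + 0.0036 + 0.0009 + 0.0016 + 0.1764 + 0.0004 = 0.3678
Σp_2ᵢ² = 0.05² + 0.45² + 0.31² + 0.02² + 0.15² + 0.02² = 0.0025 + 0.2025 + 0.0961 + 0.0004 + 0.0225 + 0.0004 = 0.3244
O = 0.1220 / √(0.3678 × 0.3244) = 0.1220 / 0.34542 = 0.3532
O = 0.3532 < 0.5 → No.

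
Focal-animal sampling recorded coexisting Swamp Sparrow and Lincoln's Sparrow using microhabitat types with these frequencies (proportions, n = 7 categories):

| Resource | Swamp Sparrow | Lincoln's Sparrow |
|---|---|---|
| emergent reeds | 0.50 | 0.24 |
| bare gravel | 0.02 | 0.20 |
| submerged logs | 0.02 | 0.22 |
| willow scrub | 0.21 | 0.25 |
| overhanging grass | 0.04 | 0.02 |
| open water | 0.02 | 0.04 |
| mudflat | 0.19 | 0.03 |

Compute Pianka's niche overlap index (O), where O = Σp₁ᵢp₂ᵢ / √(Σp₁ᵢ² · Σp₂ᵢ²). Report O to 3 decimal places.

0.709

Σ p₁ᵢp₂ᵢ = 0.1200 + 0.0040 + 0.0044 + 0.0525 + 0.0008 + 0.0008 + 0.0057 = 0.1882
Σp_1ᵢ² = 0.50² + 0.02² + 0.02² + 0.21² + 0.04² + 0.02² + 0.19² = 0.2500 + 0.0004 + 0.0004 + 0.0441 + 0.0016 + 0.0004 + 0.0361 = 0.3330
Σp_2ᵢ² = 0.24² + 0.20² + 0.22² + 0.25² + 0.02² + 0.04² + 0.03² = 0.0576 + 0.0400 + 0.0484 + 0.0625 + 0.0004 + 0.0016 + 0.0009 = 0.2114
O = 0.1882 / √(0.3330 × 0.2114) = 0.1882 / 0.265323 = 0.70932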